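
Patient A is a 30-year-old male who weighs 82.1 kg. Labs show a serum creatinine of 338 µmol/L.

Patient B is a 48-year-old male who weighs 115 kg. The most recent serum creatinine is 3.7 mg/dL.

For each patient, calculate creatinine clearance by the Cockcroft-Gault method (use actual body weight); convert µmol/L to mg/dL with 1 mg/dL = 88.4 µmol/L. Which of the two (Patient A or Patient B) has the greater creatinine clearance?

Patient B

Patient A: SCr = 338 / 88.4 = 3.824 mg/dL
Patient A: CrCl = (140 − 30) × 82.1 / (72 × 3.824) = 9031.0 / 275.33 ≈ 32.8 mL/min
Patient B: CrCl = (140 − 48) × 115 / (72 × 3.7) = 10580.0 / 266.40 ≈ 39.7 mL/min
32.8 vs 39.7 mL/min → Patient B is higher.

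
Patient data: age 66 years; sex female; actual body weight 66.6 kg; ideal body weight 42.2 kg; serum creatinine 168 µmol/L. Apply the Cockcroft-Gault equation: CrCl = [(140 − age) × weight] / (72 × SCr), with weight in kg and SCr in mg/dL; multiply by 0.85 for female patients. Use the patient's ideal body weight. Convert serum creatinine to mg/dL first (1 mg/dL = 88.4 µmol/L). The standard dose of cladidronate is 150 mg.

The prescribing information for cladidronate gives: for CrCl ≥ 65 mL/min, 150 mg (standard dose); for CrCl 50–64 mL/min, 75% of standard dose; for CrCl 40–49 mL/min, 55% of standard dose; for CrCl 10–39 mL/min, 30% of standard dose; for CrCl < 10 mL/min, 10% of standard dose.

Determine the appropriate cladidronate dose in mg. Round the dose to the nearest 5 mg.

SCr = 168 / 88.4 = 1.9 mg/dL
CrCl = (140 − 66) × 42.2 / (72 × 1.9) × 0.85 = 3122.8 / 136.80 × 0.85 ≈ 19.4 mL/min
CrCl ≈ 19 mL/min → bracket 10–39 mL/min.
30% of 150 mg = 45 mg

45 mg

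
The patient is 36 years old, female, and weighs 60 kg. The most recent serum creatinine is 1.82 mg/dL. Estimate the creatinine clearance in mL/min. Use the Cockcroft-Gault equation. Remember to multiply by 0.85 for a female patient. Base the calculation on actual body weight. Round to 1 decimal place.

40.5 mL/min

CrCl = (140 − 36) × 60 / (72 × 1.82) × 0.85 = 6240.0 / 131.04 × 0.85 ≈ 40.5 mL/min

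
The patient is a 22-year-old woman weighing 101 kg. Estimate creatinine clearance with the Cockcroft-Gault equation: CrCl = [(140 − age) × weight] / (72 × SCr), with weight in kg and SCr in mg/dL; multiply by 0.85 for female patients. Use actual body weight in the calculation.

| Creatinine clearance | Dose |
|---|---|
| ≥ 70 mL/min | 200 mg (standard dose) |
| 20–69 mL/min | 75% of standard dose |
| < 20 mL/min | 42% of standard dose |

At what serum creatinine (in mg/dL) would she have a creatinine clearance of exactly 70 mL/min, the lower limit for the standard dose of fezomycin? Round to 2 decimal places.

2.01 mg/dL

Standard dose requires CrCl ≥ 70 mL/min.
Set (140 − 22) × 101 × 0.85 / (72 × SCr) = 70
SCr = (140 − 22) × 101 × 0.85 / (72 × 70) = 2.010 mg/dL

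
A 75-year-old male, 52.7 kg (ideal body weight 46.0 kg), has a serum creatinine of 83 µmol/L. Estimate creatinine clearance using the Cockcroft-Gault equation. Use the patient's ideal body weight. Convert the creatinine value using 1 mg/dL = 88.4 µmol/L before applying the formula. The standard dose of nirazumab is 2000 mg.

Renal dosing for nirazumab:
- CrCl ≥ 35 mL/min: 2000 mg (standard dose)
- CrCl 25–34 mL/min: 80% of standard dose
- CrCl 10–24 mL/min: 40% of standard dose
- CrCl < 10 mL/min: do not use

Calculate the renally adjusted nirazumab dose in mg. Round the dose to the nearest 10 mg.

2000 mg

SCr = 83 / 88.4 = 0.939 mg/dL
CrCl = (140 − 75) × 46 / (72 × 0.939) = 2990.0 / 67.61 ≈ 44.2 mL/min
CrCl ≈ 44 mL/min → bracket ≥ 35 mL/min.
100% of 2000 mg = 2000 mg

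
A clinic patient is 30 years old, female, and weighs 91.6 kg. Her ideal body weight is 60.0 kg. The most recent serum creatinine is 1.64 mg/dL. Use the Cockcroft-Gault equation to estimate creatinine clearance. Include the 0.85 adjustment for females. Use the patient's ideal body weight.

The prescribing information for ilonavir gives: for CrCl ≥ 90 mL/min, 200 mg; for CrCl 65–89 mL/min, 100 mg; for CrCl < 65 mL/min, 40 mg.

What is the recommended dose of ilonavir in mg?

40 mg

CrCl = (140 − 30) × 60 / (72 × 1.64) × 0.85 = 6600.0 / 118.08 × 0.85 ≈ 47.5 mL/min
CrCl ≈ 48 mL/min → bracket < 65 mL/min.
Dose for this bracket: 40 mg.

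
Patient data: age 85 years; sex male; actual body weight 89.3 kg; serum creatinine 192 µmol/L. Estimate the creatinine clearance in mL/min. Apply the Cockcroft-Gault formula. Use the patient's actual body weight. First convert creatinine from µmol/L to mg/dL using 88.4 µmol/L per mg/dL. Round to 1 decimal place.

SCr = 192 / 88.4 = 2.172 mg/dL
CrCl = (140 − 85) × 89.3 / (72 × 2.172) = 4911.5 / 156.38 ≈ 31.4 mL/min

31.4 mL/min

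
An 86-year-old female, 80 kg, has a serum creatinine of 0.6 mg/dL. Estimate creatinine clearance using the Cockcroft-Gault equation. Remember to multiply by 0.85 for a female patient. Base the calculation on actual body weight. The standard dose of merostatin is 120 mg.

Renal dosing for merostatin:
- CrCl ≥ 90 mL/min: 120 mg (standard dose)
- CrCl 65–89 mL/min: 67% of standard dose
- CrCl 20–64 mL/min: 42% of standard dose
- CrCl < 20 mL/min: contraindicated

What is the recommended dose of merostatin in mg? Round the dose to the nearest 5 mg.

CrCl = (140 − 86) × 80 / (72 × 0.6) × 0.85 = 4320.0 / 43.20 × 0.85 ≈ 85.0 mL/min
CrCl ≈ 85 mL/min → bracket 65–89 mL/min.
67% of 120 mg = 80.4 mg → 80 mg

80 mg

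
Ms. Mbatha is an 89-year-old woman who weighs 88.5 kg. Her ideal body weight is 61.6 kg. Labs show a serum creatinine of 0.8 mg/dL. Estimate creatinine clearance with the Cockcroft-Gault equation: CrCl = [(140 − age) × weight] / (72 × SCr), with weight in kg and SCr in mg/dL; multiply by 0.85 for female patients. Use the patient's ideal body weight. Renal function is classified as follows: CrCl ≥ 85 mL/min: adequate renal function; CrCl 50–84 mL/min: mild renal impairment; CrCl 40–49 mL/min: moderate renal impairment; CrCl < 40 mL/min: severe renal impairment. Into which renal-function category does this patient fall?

CrCl = (140 − 89) × 61.6 / (72 × 0.8) × 0.85 = 3141.6 / 57.60 × 0.85 ≈ 46.4 mL/min
46 mL/min falls in the 'moderate renal impairment' range.

moderate renal impairment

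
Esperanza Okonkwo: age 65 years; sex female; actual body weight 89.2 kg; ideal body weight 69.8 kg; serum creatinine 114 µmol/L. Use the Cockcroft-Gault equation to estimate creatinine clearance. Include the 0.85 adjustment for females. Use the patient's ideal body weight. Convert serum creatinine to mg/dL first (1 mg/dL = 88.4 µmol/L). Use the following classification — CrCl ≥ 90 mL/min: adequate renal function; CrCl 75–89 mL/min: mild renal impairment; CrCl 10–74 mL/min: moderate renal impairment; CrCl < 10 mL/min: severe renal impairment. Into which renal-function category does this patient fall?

moderate renal impairment

SCr = 114 / 88.4 = 1.29 mg/dL
CrCl = (140 − 65) × 69.8 / (72 × 1.29) × 0.85 = 5235.0 / 92.88 × 0.85 ≈ 47.9 mL/min
48 mL/min falls in the 'moderate renal impairment' range.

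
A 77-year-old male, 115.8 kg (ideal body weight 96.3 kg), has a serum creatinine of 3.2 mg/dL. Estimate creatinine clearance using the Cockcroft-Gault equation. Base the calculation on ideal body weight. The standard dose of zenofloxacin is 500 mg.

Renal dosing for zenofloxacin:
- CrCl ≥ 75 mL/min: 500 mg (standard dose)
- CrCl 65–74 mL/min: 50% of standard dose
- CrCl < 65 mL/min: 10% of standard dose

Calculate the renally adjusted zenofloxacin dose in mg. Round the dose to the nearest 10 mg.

CrCl = (140 − 77) × 96.3 / (72 × 3.2) = 6066.9 / 230.40 ≈ 26.3 mL/min
CrCl ≈ 26 mL/min → bracket < 65 mL/min.
10% of 500 mg = 50 mg

50 mg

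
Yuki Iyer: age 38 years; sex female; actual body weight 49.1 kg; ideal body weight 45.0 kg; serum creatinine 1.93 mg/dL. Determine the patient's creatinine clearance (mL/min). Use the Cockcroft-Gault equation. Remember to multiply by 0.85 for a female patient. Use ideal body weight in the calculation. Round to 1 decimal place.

CrCl = (140 − 38) × 45 / (72 × 1.93) × 0.85 = 4590.0 / 138.96 × 0.85 ≈ 28.1 mL/min

28.1 mL/min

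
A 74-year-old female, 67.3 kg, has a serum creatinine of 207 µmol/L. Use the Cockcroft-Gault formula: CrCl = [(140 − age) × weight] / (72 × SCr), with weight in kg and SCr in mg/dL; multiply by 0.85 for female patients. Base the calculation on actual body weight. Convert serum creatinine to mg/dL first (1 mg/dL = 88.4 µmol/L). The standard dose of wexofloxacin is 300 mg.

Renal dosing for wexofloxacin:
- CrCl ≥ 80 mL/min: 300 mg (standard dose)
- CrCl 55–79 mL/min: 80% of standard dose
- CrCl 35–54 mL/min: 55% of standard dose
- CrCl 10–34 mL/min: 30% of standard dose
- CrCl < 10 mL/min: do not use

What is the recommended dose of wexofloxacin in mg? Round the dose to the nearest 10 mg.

SCr = 207 / 88.4 = 2.342 mg/dL
CrCl = (140 − 74) × 67.3 / (72 × 2.342) × 0.85 = 4441.8 / 168.62 × 0.85 ≈ 22.4 mL/min
CrCl ≈ 22 mL/min → bracket 10–34 mL/min.
30% of 300 mg = 90 mg

90 mg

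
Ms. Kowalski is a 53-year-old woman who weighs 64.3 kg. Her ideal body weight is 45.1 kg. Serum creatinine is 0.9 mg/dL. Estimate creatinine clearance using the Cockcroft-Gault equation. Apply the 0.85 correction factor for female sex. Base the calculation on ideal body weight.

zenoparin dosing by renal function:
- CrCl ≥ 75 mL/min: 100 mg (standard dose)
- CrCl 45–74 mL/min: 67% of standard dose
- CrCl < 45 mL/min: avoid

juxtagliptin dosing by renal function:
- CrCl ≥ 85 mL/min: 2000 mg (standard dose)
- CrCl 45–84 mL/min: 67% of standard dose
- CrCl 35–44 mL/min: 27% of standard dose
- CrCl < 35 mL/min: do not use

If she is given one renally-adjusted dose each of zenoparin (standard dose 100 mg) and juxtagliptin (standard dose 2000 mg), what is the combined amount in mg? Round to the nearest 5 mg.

CrCl = (140 − 53) × 45.1 / (72 × 0.9) × 0.85 = 3923.7 / 64.80 × 0.85 ≈ 51.5 mL/min
CrCl ≈ 51 mL/min.
zenoparin: 45–74 mL/min → 67% of 100 mg = 67 mg.
juxtagliptin: 45–84 mL/min → 67% of 2000 mg = 1340 mg.
Total = 67 + 1340 = 1407 mg.

1405 mg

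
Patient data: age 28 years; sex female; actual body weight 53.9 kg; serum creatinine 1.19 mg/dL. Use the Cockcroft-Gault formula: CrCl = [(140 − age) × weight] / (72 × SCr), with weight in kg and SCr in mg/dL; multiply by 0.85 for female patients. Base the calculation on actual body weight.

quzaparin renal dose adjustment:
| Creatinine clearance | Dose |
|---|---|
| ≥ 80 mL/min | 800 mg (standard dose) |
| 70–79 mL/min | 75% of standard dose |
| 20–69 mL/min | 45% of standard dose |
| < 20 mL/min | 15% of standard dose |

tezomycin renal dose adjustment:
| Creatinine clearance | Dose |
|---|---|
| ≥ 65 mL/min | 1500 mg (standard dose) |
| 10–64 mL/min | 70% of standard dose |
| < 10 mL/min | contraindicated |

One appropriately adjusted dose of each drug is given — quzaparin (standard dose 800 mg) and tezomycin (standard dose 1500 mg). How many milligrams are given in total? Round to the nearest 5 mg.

CrCl = (140 − 28) × 53.9 / (72 × 1.19) × 0.85 = 6036.8 / 85.68 × 0.85 ≈ 59.9 mL/min
CrCl ≈ 60 mL/min.
quzaparin: 20–69 mL/min → 45% of 800 mg = 360 mg.
tezomycin: 10–64 mL/min → 70% of 1500 mg = 1050 mg.
Total = 360 + 1050 = 1410 mg.

1410 mg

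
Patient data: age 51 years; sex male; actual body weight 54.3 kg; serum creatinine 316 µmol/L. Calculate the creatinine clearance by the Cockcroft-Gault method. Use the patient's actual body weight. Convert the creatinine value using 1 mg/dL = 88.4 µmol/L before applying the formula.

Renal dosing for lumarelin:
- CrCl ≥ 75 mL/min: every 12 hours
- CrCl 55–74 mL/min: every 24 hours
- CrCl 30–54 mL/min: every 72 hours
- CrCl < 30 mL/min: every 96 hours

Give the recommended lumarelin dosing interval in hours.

every 96 hours

SCr = 316 / 88.4 = 3.575 mg/dL
CrCl = (140 − 51) × 54.3 / (72 × 3.575) = 4832.7 / 257.40 ≈ 18.8 mL/min
CrCl ≈ 19 mL/min → bracket < 30 mL/min → every 96 hours.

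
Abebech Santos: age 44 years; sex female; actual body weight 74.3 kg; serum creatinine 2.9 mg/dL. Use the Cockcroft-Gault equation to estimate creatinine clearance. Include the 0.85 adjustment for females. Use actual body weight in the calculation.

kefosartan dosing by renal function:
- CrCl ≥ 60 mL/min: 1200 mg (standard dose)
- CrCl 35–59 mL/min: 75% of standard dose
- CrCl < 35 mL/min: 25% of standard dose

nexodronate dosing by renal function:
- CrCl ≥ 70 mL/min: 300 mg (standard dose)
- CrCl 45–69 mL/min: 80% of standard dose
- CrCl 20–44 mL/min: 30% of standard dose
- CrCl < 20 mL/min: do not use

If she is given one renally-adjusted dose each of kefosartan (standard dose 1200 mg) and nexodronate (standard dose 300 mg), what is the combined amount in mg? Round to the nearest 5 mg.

390 mg

CrCl = (140 − 44) × 74.3 / (72 × 2.9) × 0.85 = 7132.8 / 208.80 × 0.85 ≈ 29.0 mL/min
CrCl ≈ 29 mL/min.
kefosartan: < 35 mL/min → 25% of 1200 mg = 300 mg.
nexodronate: 20–44 mL/min → 30% of 300 mg = 90 mg.
Total = 300 + 90 = 390 mg.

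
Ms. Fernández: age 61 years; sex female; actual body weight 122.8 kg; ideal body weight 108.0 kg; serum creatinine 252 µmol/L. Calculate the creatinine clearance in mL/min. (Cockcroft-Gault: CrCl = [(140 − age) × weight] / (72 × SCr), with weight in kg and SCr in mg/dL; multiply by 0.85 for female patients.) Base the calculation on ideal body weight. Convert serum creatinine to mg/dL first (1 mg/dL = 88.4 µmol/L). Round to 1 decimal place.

35.3 mL/min

SCr = 252 / 88.4 = 2.851 mg/dL
CrCl = (140 − 61) × 108 / (72 × 2.851) × 0.85 = 8532.0 / 205.27 × 0.85 ≈ 35.3 mL/min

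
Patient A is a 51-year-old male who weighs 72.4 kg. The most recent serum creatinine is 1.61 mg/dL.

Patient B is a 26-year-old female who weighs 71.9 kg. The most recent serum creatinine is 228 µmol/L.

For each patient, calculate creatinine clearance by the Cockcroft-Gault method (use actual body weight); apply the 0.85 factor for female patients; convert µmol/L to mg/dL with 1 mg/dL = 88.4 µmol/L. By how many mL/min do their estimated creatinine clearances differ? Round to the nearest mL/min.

Patient A: CrCl = (140 − 51) × 72.4 / (72 × 1.61) = 6443.6 / 115.92 ≈ 55.6 mL/min
Patient B: SCr = 228 / 88.4 = 2.579 mg/dL
Patient B: CrCl = (140 − 26) × 71.9 / (72 × 2.579) × 0.85 = 8196.6 / 185.69 × 0.85 ≈ 37.5 mL/min
|55.6 − 37.5| = 18.1 mL/min

18 mL/min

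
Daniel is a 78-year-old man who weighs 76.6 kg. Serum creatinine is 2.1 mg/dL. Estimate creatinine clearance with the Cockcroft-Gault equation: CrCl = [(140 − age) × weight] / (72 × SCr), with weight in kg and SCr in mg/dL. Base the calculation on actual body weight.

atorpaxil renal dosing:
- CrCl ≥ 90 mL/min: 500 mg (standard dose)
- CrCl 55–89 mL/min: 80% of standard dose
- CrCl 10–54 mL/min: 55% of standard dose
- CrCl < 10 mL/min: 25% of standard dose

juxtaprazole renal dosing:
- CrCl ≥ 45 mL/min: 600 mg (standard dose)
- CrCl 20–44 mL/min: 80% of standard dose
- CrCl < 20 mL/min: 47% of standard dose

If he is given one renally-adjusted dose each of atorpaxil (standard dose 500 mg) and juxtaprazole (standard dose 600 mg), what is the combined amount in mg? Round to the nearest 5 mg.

755 mg

CrCl = (140 − 78) × 76.6 / (72 × 2.1) = 4749.2 / 151.20 ≈ 31.4 mL/min
CrCl ≈ 31 mL/min.
atorpaxil: 10–54 mL/min → 55% of 500 mg = 275 mg.
juxtaprazole: 20–44 mL/min → 80% of 600 mg = 480 mg.
Total = 275 + 480 = 755 mg.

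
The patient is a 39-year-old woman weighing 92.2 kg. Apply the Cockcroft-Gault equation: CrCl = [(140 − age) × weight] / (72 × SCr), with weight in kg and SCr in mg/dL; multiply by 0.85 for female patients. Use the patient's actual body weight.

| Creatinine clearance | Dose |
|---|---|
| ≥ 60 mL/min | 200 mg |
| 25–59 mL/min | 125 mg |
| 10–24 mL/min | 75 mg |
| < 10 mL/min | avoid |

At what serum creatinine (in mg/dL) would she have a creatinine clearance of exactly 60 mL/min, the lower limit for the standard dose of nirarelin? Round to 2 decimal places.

1.83 mg/dL

Standard dose requires CrCl ≥ 60 mL/min.
Set (140 − 39) × 92.2 × 0.85 / (72 × SCr) = 60
SCr = (140 − 39) × 92.2 × 0.85 / (72 × 60) = 1.832 mg/dL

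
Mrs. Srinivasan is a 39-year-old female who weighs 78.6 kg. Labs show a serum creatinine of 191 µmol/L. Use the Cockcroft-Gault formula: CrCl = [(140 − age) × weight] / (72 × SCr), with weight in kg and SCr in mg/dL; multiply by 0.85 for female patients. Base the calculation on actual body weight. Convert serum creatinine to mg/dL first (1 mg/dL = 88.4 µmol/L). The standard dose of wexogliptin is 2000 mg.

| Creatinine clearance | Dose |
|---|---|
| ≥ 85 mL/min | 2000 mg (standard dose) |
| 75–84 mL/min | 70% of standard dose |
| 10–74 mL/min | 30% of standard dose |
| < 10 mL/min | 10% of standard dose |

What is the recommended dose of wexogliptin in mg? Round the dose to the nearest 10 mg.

SCr = 191 / 88.4 = 2.161 mg/dL
CrCl = (140 − 39) × 78.6 / (72 × 2.161) × 0.85 = 7938.6 / 155.59 × 0.85 ≈ 43.4 mL/min
CrCl ≈ 43 mL/min → bracket 10–74 mL/min.
30% of 2000 mg = 600 mg

600 mg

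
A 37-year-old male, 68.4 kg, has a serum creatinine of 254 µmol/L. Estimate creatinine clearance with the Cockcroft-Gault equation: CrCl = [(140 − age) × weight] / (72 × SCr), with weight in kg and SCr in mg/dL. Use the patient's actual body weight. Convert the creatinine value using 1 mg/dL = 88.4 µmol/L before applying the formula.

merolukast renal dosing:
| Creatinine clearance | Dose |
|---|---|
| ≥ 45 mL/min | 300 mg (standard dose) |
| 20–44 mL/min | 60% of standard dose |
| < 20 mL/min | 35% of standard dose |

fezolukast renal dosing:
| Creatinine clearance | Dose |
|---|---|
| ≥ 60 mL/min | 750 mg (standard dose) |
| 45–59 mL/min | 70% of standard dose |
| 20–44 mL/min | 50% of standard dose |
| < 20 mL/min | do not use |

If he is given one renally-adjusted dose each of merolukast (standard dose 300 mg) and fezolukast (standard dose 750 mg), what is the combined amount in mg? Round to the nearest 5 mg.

SCr = 254 / 88.4 = 2.873 mg/dL
CrCl = (140 − 37) × 68.4 / (72 × 2.873) = 7045.2 / 206.86 ≈ 34.1 mL/min
CrCl ≈ 34 mL/min.
merolukast: 20–44 mL/min → 60% of 300 mg = 180 mg.
fezolukast: 20–44 mL/min → 50% of 750 mg = 375 mg.
Total = 180 + 375 = 555 mg.

555 mg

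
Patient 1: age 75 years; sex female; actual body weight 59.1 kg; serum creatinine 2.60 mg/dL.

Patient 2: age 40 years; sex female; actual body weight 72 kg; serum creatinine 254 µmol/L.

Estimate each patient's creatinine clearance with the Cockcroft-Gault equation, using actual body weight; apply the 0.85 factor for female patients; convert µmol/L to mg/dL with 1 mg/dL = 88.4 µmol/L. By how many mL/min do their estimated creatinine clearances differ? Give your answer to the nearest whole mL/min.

12 mL/min

Patient 1: CrCl = (140 − 75) × 59.1 / (72 × 2.6) × 0.85 = 3841.5 / 187.20 × 0.85 ≈ 17.4 mL/min
Patient 2: SCr = 254 / 88.4 = 2.873 mg/dL
Patient 2: CrCl = (140 − 40) × 72 / (72 × 2.873) × 0.85 = 7200.0 / 206.86 × 0.85 ≈ 29.6 mL/min
|17.4 − 29.6| = 12.2 mL/min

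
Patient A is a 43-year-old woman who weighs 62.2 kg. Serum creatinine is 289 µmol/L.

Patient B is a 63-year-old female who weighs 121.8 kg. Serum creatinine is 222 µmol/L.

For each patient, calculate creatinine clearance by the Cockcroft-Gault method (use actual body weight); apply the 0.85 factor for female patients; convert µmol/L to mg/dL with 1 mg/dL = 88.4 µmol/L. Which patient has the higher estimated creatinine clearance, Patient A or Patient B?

Patient B

Patient A: SCr = 289 / 88.4 = 3.269 mg/dL
Patient A: CrCl = (140 − 43) × 62.2 / (72 × 3.269) × 0.85 = 6033.4 / 235.37 × 0.85 ≈ 21.8 mL/min
Patient B: SCr = 222 / 88.4 = 2.511 mg/dL
Patient B: CrCl = (140 − 63) × 121.8 / (72 × 2.511) × 0.85 = 9378.6 / 180.79 × 0.85 ≈ 44.1 mL/min
21.8 vs 44.1 mL/min → Patient B is higher.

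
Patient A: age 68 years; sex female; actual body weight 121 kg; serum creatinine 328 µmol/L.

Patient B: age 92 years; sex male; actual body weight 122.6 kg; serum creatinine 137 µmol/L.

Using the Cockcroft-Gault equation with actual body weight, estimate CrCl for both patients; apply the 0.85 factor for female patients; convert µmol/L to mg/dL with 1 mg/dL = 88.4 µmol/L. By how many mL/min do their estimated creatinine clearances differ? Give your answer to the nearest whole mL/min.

Patient A: SCr = 328 / 88.4 = 3.71 mg/dL
Patient A: CrCl = (140 − 68) × 121 / (72 × 3.71) × 0.85 = 8712.0 / 267.12 × 0.85 ≈ 27.7 mL/min
Patient B: SCr = 137 / 88.4 = 1.55 mg/dL
Patient B: CrCl = (140 − 92) × 122.6 / (72 × 1.55) = 5884.8 / 111.60 ≈ 52.7 mL/min
|27.7 − 52.7| = 25.0 mL/min

25 mL/min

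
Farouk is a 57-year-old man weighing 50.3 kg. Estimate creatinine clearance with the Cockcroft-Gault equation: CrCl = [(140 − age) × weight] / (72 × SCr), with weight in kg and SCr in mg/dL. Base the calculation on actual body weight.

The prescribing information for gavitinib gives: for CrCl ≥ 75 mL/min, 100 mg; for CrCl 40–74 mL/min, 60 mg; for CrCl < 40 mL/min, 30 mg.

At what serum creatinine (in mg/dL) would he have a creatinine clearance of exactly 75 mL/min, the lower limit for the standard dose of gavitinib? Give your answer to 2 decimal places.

0.77 mg/dL

Standard dose requires CrCl ≥ 75 mL/min.
Set (140 − 57) × 50.3 / (72 × SCr) = 75
SCr = (140 − 57) × 50.3 / (72 × 75) = 0.773 mg/dL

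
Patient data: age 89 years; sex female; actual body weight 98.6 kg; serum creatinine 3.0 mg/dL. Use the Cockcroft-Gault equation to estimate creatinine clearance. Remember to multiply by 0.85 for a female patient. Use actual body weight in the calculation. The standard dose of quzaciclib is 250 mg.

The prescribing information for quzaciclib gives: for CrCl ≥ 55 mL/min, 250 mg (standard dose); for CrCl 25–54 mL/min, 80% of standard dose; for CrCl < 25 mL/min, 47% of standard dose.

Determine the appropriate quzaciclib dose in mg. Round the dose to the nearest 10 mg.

120 mg

CrCl = (140 − 89) × 98.6 / (72 × 3) × 0.85 = 5028.6 / 216.00 × 0.85 ≈ 19.8 mL/min
CrCl ≈ 20 mL/min → bracket < 25 mL/min.
47% of 250 mg = 117.5 mg → 120 mg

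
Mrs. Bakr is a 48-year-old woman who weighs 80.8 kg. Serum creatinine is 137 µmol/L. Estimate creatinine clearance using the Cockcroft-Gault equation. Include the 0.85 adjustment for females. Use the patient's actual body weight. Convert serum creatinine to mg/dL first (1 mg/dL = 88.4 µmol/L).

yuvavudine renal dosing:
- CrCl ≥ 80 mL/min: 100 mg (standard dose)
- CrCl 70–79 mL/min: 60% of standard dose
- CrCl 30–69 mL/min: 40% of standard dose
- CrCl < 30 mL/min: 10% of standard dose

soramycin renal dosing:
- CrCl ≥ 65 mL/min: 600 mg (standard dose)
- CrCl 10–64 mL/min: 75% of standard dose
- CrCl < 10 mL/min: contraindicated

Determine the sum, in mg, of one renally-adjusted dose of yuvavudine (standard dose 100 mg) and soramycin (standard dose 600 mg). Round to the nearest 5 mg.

SCr = 137 / 88.4 = 1.55 mg/dL
CrCl = (140 − 48) × 80.8 / (72 × 1.55) × 0.85 = 7433.6 / 111.60 × 0.85 ≈ 56.6 mL/min
CrCl ≈ 57 mL/min.
yuvavudine: 30–69 mL/min → 40% of 100 mg = 40 mg.
soramycin: 10–64 mL/min → 75% of 600 mg = 450 mg.
Total = 40 + 450 = 490 mg.

490 mg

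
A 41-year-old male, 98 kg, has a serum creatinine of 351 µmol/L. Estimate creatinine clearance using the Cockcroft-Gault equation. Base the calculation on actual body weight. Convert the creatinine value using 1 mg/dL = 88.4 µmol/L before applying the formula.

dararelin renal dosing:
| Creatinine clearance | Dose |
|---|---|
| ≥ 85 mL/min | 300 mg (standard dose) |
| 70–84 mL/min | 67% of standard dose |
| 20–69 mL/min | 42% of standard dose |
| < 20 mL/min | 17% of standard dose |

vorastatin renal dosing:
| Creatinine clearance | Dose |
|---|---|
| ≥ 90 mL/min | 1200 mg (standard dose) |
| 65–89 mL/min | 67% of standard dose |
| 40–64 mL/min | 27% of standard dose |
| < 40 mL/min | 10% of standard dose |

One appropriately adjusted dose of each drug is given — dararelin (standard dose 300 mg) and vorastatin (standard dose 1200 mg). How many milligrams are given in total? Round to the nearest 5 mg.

SCr = 351 / 88.4 = 3.971 mg/dL
CrCl = (140 − 41) × 98 / (72 × 3.971) = 9702.0 / 285.91 ≈ 33.9 mL/min
CrCl ≈ 34 mL/min.
dararelin: 20–69 mL/min → 42% of 300 mg = 126 mg.
vorastatin: < 40 mL/min → 10% of 1200 mg = 120 mg.
Total = 126 + 120 = 246 mg.

245 mg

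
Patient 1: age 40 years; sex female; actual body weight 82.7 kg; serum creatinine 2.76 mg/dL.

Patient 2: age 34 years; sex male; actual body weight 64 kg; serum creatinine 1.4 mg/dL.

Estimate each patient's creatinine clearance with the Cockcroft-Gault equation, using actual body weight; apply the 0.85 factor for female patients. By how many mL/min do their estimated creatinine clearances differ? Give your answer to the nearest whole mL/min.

Patient 1: CrCl = (140 − 40) × 82.7 / (72 × 2.76) × 0.85 = 8270.0 / 198.72 × 0.85 ≈ 35.4 mL/min
Patient 2: CrCl = (140 − 34) × 64 / (72 × 1.4) = 6784.0 / 100.80 ≈ 67.3 mL/min
|35.4 − 67.3| = 31.9 mL/min

32 mL/min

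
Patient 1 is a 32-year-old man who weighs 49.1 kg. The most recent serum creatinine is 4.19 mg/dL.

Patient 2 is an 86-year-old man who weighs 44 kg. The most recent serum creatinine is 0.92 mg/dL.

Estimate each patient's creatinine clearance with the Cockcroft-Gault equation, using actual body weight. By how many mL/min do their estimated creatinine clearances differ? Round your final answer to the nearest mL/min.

Patient 1: CrCl = (140 − 32) × 49.1 / (72 × 4.19) = 5302.8 / 301.68 ≈ 17.6 mL/min
Patient 2: CrCl = (140 − 86) × 44 / (72 × 0.92) = 2376.0 / 66.24 ≈ 35.9 mL/min
|17.6 − 35.9| = 18.3 mL/min

18 mL/min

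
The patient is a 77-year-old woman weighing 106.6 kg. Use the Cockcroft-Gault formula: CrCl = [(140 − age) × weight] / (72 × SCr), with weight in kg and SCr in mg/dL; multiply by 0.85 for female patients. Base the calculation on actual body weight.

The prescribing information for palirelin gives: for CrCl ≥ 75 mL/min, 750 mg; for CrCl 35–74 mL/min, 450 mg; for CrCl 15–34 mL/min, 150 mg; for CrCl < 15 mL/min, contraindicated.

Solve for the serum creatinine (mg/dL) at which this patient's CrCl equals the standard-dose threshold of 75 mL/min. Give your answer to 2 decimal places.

Standard dose requires CrCl ≥ 75 mL/min.
Set (140 − 77) × 106.6 × 0.85 / (72 × SCr) = 75
SCr = (140 − 77) × 106.6 × 0.85 / (72 × 75) = 1.057 mg/dL

1.06 mg/dL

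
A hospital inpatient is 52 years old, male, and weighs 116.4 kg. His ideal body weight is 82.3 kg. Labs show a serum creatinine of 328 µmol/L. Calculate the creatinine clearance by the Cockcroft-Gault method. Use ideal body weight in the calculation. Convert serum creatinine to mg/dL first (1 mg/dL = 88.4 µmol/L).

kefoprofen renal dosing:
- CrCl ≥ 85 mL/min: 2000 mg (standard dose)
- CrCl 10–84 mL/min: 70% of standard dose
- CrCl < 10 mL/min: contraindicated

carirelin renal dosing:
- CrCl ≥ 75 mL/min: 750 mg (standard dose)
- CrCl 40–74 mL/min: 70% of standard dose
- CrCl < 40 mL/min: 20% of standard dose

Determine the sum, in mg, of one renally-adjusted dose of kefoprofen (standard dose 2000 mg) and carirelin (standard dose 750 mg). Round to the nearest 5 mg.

1550 mg

SCr = 328 / 88.4 = 3.71 mg/dL
CrCl = (140 − 52) × 82.3 / (72 × 3.71) = 7242.4 / 267.12 ≈ 27.1 mL/min
CrCl ≈ 27 mL/min.
kefoprofen: 10–84 mL/min → 70% of 2000 mg = 1400 mg.
carirelin: < 40 mL/min → 20% of 750 mg = 150 mg.
Total = 1400 + 150 = 1550 mg.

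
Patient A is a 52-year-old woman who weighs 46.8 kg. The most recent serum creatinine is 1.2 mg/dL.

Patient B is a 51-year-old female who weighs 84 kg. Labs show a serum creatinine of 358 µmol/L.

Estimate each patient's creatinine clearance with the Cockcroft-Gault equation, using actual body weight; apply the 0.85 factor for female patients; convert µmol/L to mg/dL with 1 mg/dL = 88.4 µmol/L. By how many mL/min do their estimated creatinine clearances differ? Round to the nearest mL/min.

Patient A: CrCl = (140 − 52) × 46.8 / (72 × 1.2) × 0.85 = 4118.4 / 86.40 × 0.85 ≈ 40.5 mL/min
Patient B: SCr = 358 / 88.4 = 4.05 mg/dL
Patient B: CrCl = (140 − 51) × 84 / (72 × 4.05) × 0.85 = 7476.0 / 291.60 × 0.85 ≈ 21.8 mL/min
|40.5 − 21.8| = 18.7 mL/min

19 mL/min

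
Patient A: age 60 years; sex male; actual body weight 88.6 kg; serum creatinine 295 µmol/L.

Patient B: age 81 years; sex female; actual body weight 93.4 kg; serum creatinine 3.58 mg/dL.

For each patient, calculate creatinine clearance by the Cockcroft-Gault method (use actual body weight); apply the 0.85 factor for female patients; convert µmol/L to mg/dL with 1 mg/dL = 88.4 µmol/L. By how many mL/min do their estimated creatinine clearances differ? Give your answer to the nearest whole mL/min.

11 mL/min

Patient A: SCr = 295 / 88.4 = 3.337 mg/dL
Patient A: CrCl = (140 − 60) × 88.6 / (72 × 3.337) = 7088.0 / 240.26 ≈ 29.5 mL/min
Patient B: CrCl = (140 − 81) × 93.4 / (72 × 3.58) × 0.85 = 5510.6 / 257.76 × 0.85 ≈ 18.2 mL/min
|29.5 − 18.2| = 11.3 mL/min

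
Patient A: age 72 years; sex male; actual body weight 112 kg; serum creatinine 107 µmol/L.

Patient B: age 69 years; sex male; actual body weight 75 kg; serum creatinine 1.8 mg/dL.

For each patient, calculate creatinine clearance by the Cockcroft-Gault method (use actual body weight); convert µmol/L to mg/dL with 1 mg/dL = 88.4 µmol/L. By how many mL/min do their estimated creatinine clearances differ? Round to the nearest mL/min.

Patient A: SCr = 107 / 88.4 = 1.21 mg/dL
Patient A: CrCl = (140 − 72) × 112 / (72 × 1.21) = 7616.0 / 87.12 ≈ 87.4 mL/min
Patient B: CrCl = (140 − 69) × 75 / (72 × 1.8) = 5325.0 / 129.60 ≈ 41.1 mL/min
|87.4 − 41.1| = 46.3 mL/min

46 mL/min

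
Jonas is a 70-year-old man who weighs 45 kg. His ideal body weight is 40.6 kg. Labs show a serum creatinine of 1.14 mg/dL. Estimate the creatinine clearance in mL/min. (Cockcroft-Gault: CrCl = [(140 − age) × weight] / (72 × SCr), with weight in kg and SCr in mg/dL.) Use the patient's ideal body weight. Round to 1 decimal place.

34.6 mL/min

CrCl = (140 − 70) × 40.6 / (72 × 1.14) = 2842.0 / 82.08 ≈ 34.6 mL/min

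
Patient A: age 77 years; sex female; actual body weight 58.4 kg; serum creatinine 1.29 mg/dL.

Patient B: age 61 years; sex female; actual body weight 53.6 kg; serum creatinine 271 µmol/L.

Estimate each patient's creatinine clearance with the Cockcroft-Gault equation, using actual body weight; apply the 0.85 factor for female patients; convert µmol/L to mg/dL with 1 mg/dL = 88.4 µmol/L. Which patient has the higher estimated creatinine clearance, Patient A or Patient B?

Patient A: CrCl = (140 − 77) × 58.4 / (72 × 1.29) × 0.85 = 3679.2 / 92.88 × 0.85 ≈ 33.7 mL/min
Patient B: SCr = 271 / 88.4 = 3.066 mg/dL
Patient B: CrCl = (140 − 61) × 53.6 / (72 × 3.066) × 0.85 = 4234.4 / 220.75 × 0.85 ≈ 16.3 mL/min
33.7 vs 16.3 mL/min → Patient A is higher.

Patient A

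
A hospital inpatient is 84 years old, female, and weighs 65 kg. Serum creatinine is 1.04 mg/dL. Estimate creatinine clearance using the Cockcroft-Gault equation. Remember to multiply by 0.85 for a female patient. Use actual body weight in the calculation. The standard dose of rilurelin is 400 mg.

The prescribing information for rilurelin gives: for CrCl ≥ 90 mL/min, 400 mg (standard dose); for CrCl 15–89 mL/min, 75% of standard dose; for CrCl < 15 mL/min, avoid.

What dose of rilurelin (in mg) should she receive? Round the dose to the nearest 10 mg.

300 mg

CrCl = (140 − 84) × 65 / (72 × 1.04) × 0.85 = 3640.0 / 74.88 × 0.85 ≈ 41.3 mL/min
CrCl ≈ 41 mL/min → bracket 15–89 mL/min.
75% of 400 mg = 300 mg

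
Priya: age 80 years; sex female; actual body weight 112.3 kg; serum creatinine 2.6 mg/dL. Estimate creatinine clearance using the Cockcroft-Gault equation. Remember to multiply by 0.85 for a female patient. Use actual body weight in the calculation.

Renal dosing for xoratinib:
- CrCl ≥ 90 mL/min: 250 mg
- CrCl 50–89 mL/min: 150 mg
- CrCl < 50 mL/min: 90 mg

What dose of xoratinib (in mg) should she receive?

90 mg

CrCl = (140 − 80) × 112.3 / (72 × 2.6) × 0.85 = 6738.0 / 187.20 × 0.85 ≈ 30.6 mL/min
CrCl ≈ 31 mL/min → bracket < 50 mL/min.
Dose for this bracket: 90 mg.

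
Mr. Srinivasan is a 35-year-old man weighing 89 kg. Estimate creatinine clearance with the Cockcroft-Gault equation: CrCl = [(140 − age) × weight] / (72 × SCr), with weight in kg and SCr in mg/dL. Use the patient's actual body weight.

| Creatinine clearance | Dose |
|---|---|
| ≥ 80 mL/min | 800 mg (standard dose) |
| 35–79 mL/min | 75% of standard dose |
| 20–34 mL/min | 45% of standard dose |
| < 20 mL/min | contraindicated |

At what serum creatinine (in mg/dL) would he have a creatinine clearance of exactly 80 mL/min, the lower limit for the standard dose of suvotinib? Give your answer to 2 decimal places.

Standard dose requires CrCl ≥ 80 mL/min.
Set (140 − 35) × 89 / (72 × SCr) = 80
SCr = (140 − 35) × 89 / (72 × 80) = 1.622 mg/dL

1.62 mg/dL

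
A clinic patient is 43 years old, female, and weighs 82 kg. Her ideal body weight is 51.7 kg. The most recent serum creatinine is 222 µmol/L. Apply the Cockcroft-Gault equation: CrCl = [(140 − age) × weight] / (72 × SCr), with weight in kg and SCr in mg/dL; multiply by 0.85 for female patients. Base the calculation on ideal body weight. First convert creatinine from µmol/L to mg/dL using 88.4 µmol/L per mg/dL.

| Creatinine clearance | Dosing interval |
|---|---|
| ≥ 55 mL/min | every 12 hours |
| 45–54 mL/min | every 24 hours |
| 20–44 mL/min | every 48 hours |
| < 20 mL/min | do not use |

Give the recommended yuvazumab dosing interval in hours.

every 48 hours

SCr = 222 / 88.4 = 2.511 mg/dL
CrCl = (140 − 43) × 51.7 / (72 × 2.511) × 0.85 = 5014.9 / 180.79 × 0.85 ≈ 23.6 mL/min
CrCl ≈ 24 mL/min → bracket 20–44 mL/min → every 48 hours.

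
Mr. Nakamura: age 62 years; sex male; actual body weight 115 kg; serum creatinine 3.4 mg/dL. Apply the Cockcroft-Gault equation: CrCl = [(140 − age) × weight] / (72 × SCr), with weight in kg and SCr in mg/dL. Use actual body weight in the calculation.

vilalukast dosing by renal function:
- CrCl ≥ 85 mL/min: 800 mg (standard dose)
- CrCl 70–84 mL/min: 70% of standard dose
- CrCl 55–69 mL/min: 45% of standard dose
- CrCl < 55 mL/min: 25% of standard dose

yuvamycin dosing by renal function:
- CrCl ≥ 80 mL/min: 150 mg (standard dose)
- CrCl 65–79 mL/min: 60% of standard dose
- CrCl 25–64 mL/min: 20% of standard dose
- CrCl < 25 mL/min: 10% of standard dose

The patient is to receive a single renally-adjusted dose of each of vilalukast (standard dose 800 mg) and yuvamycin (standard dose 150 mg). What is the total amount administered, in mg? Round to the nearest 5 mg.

CrCl = (140 − 62) × 115 / (72 × 3.4) = 8970.0 / 244.80 ≈ 36.6 mL/min
CrCl ≈ 37 mL/min.
vilalukast: < 55 mL/min → 25% of 800 mg = 200 mg.
yuvamycin: 25–64 mL/min → 20% of 150 mg = 30 mg.
Total = 200 + 30 = 230 mg.

230 mg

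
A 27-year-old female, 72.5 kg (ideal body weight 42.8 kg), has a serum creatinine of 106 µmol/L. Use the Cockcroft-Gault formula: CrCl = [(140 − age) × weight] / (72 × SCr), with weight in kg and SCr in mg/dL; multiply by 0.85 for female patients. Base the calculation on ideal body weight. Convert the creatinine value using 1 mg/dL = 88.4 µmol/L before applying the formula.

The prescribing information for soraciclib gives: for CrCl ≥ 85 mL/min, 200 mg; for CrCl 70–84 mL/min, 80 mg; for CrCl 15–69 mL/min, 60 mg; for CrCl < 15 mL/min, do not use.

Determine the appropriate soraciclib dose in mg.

SCr = 106 / 88.4 = 1.199 mg/dL
CrCl = (140 − 27) × 42.8 / (72 × 1.199) × 0.85 = 4836.4 / 86.33 × 0.85 ≈ 47.6 mL/min
CrCl ≈ 48 mL/min → bracket 15–69 mL/min.
Dose for this bracket: 60 mg.

60 mg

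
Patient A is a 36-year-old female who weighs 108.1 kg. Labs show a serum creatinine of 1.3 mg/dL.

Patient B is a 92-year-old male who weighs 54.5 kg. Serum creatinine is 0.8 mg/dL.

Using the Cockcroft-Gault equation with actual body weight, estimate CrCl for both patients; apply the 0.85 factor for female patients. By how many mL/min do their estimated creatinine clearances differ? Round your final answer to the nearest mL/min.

57 mL/min

Patient A: CrCl = (140 − 36) × 108.1 / (72 × 1.3) × 0.85 = 11242.4 / 93.60 × 0.85 ≈ 102.1 mL/min
Patient B: CrCl = (140 − 92) × 54.5 / (72 × 0.8) = 2616.0 / 57.60 ≈ 45.4 mL/min
|102.1 − 45.4| = 56.7 mL/min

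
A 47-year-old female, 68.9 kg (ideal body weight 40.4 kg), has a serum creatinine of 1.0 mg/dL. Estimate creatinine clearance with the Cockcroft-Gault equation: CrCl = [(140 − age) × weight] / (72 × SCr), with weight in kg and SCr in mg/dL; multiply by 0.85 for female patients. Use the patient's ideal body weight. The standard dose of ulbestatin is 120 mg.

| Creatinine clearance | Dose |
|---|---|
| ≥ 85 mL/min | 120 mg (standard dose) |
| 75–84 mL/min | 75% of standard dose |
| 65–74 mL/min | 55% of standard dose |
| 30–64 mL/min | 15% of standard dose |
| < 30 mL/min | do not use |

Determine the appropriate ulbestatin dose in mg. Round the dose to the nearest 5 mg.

20 mg

CrCl = (140 − 47) × 40.4 / (72 × 1) × 0.85 = 3757.2 / 72.00 × 0.85 ≈ 44.4 mL/min
CrCl ≈ 44 mL/min → bracket 30–64 mL/min.
15% of 120 mg = 18 mg → 20 mg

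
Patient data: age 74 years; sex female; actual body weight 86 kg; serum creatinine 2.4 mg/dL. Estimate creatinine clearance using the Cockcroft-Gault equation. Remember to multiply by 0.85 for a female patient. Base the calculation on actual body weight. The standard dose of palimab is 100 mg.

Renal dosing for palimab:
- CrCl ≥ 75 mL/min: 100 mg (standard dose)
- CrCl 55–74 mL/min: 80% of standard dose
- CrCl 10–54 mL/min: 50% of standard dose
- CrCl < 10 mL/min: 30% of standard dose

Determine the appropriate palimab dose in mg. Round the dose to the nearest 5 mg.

50 mg

CrCl = (140 − 74) × 86 / (72 × 2.4) × 0.85 = 5676.0 / 172.80 × 0.85 ≈ 27.9 mL/min
CrCl ≈ 28 mL/min → bracket 10–54 mL/min.
50% of 100 mg = 50 mg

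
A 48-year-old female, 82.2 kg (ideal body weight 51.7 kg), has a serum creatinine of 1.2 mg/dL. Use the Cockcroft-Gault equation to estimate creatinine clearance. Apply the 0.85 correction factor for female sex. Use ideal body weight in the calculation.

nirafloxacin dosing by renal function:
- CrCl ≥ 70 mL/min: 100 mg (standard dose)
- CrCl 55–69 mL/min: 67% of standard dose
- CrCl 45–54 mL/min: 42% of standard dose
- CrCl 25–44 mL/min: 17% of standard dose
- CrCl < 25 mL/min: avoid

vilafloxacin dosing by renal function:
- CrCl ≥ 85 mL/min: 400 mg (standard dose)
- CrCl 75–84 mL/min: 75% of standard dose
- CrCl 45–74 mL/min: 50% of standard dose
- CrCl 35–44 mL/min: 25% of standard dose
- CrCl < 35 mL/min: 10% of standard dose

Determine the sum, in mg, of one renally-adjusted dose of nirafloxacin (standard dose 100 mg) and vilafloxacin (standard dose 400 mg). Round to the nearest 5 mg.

240 mg

CrCl = (140 − 48) × 51.7 / (72 × 1.2) × 0.85 = 4756.4 / 86.40 × 0.85 ≈ 46.8 mL/min
CrCl ≈ 47 mL/min.
nirafloxacin: 45–54 mL/min → 42% of 100 mg = 42 mg.
vilafloxacin: 45–74 mL/min → 50% of 400 mg = 200 mg.
Total = 42 + 200 = 242 mg.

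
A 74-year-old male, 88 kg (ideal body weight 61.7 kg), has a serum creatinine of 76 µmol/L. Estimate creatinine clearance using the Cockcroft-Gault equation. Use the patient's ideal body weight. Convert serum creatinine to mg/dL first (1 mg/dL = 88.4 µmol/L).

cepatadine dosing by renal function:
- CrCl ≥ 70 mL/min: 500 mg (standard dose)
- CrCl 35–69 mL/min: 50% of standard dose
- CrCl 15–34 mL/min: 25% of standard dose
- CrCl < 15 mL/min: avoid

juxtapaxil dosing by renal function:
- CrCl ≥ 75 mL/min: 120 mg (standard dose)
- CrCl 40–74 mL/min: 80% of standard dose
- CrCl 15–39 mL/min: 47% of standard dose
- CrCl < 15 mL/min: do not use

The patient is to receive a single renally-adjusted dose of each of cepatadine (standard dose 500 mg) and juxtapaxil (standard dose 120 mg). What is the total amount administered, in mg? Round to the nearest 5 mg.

345 mg

SCr = 76 / 88.4 = 0.86 mg/dL
CrCl = (140 − 74) × 61.7 / (72 × 0.86) = 4072.2 / 61.92 ≈ 65.8 mL/min
CrCl ≈ 66 mL/min.
cepatadine: 35–69 mL/min → 50% of 500 mg = 250 mg.
juxtapaxil: 40–74 mL/min → 80% of 120 mg = 96 mg.
Total = 250 + 96 = 346 mg.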